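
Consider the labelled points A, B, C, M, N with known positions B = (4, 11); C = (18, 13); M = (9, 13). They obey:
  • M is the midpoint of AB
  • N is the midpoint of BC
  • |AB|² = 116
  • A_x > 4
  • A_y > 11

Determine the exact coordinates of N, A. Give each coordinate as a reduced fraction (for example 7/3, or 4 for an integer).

1. A_x = 14  [A = 2·M−B = 2·(9, 13)−(4, 11)]
2. A_y = 15  [A = 2·M−B = 2·(9, 13)−(4, 11)]
   so A = (14, 15)
3. N_x = 11  [2·N = B+C = (4, 11)+(18, 13)]
4. N_y = 12  [2·N = B+C = (4, 11)+(18, 13)]
   so N = (11, 12)

N = (11, 12)
A = (14, 15)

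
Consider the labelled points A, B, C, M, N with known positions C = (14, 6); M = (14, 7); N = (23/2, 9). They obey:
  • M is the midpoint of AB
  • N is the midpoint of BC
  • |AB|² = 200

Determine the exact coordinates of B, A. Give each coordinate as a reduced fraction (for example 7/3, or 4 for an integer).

B = (9, 12)
A = (19, 2)

1. B_x = 9  [B = 2·N−C = 2·(23/2, 9)−(14, 6)]
2. B_y = 12  [B = 2·N−C = 2·(23/2, 9)−(14, 6)]
   so B = (9, 12)
3. A_x = 19  [A = 2·M−B = 2·(14, 7)−(9, 12)]
4. A_y = 2  [A = 2·M−B = 2·(14, 7)−(9, 12)]
   so A = (19, 2)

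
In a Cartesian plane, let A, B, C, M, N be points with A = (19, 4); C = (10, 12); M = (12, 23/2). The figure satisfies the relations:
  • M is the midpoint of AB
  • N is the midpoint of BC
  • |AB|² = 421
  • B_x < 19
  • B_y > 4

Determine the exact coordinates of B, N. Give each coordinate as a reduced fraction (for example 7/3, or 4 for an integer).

B = (5, 19)
N = (15/2, 31/2)

1. B_x = 5  [B = 2·M−A = 2·(12, 23/2)−(19, 4)]
2. B_y = 19  [B = 2·M−A = 2·(12, 23/2)−(19, 4)]
   so B = (5, 19)
3. N_x = 15/2  [2·N = B+C = (5, 19)+(10, 12)]
4. N_y = 31/2  [2·N = B+C = (5, 19)+(10, 12)]
   so N = (15/2, 31/2)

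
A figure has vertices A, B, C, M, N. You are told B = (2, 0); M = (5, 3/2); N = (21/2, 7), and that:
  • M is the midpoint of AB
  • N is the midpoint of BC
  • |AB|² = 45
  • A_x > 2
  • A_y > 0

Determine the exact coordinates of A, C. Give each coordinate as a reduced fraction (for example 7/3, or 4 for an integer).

A = (8, 3)
C = (19, 14)

1. A_x = 8  [A = 2·M−B = 2·(5, 3/2)−(2, 0)]
2. A_y = 3  [A = 2·M−B = 2·(5, 3/2)−(2, 0)]
   so A = (8, 3)
3. C_x = 19  [C = 2·N−B = 2·(21/2, 7)−(2, 0)]
4. C_y = 14  [C = 2·N−B = 2·(21/2, 7)−(2, 0)]
   so C = (19, 14)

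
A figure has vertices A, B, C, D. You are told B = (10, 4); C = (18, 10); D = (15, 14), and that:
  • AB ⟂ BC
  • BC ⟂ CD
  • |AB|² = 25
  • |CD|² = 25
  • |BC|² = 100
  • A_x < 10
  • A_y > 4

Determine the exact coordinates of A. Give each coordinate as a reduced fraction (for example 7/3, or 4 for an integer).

1. A_x = 7  [[AB ⟂ BC ⇒ -8x-6y+104=0] ∩ [|A−(10, 4)|²=25]]
2. A_y = 8  [[AB ⟂ BC ⇒ -8x-6y+104=0] ∩ [|A−(10, 4)|²=25]]
   so A = (7, 8)

A = (7, 8)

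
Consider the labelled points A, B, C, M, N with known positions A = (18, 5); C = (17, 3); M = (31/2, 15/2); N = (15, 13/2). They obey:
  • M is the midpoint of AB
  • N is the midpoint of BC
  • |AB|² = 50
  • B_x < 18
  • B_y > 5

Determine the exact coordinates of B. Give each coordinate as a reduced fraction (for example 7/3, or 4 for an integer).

B = (13, 10)

1. B_x = 13  [B = 2·M−A = 2·(31/2, 15/2)−(18, 5)]
2. B_y = 10  [B = 2·M−A = 2·(31/2, 15/2)−(18, 5)]
   so B = (13, 10)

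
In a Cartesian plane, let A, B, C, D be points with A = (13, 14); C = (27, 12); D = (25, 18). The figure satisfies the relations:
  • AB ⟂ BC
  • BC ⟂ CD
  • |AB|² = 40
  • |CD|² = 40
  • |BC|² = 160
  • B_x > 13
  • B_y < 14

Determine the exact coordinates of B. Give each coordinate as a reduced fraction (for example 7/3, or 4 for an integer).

B = (15, 8)

1. B_x = 15  [[BC ⟂ CD ⇒ 2x-6y+18=0] ∩ [|B−(13, 14)|²=40]]
2. B_y = 8  [[BC ⟂ CD ⇒ 2x-6y+18=0] ∩ [|B−(13, 14)|²=40]]
   so B = (15, 8)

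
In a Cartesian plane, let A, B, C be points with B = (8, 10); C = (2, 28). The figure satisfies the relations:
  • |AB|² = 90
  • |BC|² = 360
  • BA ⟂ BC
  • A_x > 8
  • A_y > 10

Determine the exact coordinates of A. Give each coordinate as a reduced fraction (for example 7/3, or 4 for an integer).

A = (17, 13)

1. A_x = 17  [[BA ⟂ BC ⇒ -6x+18y-132=0] ∩ [|A−(8, 10)|²=90]]
2. A_y = 13  [[BA ⟂ BC ⇒ -6x+18y-132=0] ∩ [|A−(8, 10)|²=90]]
   so A = (17, 13)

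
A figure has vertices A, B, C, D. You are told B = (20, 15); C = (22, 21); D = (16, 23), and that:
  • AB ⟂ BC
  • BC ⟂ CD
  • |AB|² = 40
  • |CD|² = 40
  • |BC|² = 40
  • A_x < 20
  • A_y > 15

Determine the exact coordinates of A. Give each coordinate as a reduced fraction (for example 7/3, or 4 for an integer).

1. A_x = 14  [[AB ⟂ BC ⇒ -2x-6y+130=0] ∩ [|A−(20, 15)|²=40]]
2. A_y = 17  [[AB ⟂ BC ⇒ -2x-6y+130=0] ∩ [|A−(20, 15)|²=40]]
   so A = (14, 17)

A = (14, 17)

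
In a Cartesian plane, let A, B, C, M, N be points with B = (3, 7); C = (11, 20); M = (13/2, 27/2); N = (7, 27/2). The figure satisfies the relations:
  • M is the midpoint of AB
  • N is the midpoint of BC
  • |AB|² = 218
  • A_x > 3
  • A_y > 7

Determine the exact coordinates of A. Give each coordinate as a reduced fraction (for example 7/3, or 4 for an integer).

A = (10, 20)

1. A_x = 10  [A = 2·M−B = 2·(13/2, 27/2)−(3, 7)]
2. A_y = 20  [A = 2·M−B = 2·(13/2, 27/2)−(3, 7)]
   so A = (10, 20)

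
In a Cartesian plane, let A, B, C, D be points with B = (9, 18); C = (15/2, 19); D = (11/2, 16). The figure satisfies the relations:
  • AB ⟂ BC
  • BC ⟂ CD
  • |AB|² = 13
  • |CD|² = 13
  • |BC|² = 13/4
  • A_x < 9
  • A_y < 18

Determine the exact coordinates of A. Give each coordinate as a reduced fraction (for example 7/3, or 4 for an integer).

A = (7, 15)

1. A_x = 7  [[AB ⟂ BC ⇒ 3/2x-1y+9/2=0] ∩ [|A−(9, 18)|²=13]]
2. A_y = 15  [[AB ⟂ BC ⇒ 3/2x-1y+9/2=0] ∩ [|A−(9, 18)|²=13]]
   so A = (7, 15)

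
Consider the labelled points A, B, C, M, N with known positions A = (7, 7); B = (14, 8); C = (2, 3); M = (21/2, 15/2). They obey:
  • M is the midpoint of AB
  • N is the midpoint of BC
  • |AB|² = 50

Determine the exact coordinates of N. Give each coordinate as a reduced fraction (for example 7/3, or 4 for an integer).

1. N_x = 8  [2·N = B+C = (14, 8)+(2, 3)]
2. N_y = 11/2  [2·N = B+C = (14, 8)+(2, 3)]
   so N = (8, 11/2)

N = (8, 11/2)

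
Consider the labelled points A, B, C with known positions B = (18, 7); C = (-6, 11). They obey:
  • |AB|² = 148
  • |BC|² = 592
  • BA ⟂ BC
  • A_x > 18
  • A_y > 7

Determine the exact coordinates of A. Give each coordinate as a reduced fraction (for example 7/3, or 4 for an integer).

A = (20, 19)

1. A_x = 20  [[BA ⟂ BC ⇒ -24x+4y+404=0] ∩ [|A−(18, 7)|²=148]]
2. A_y = 19  [[BA ⟂ BC ⇒ -24x+4y+404=0] ∩ [|A−(18, 7)|²=148]]
   so A = (20, 19)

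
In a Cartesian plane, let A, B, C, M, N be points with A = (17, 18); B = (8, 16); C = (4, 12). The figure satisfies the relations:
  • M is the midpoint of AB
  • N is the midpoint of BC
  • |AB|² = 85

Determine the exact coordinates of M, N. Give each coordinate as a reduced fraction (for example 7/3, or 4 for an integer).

1. M_x = 25/2  [2·M = A+B = (17, 18)+(8, 16)]
2. M_y = 17  [2·M = A+B = (17, 18)+(8, 16)]
   so M = (25/2, 17)
3. N_x = 6  [2·N = B+C = (8, 16)+(4, 12)]
4. N_y = 14  [2·N = B+C = (8, 16)+(4, 12)]
   so N = (6, 14)

M = (25/2, 17)
N = (6, 14)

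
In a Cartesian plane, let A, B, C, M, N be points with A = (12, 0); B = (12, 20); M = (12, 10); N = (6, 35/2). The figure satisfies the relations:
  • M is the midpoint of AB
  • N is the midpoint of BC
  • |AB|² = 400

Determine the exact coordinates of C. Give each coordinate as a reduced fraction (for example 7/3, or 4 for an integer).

C = (0, 15)

1. C_x = 0  [C = 2·N−B = 2·(6, 35/2)−(12, 20)]
2. C_y = 15  [C = 2·N−B = 2·(6, 35/2)−(12, 20)]
   so C = (0, 15)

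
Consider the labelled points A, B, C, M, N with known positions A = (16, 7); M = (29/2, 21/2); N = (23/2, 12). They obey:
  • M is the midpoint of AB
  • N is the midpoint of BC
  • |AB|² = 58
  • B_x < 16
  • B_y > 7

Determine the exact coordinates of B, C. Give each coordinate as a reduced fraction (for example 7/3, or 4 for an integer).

B = (13, 14)
C = (10, 10)

1. B_x = 13  [B = 2·M−A = 2·(29/2, 21/2)−(16, 7)]
2. B_y = 14  [B = 2·M−A = 2·(29/2, 21/2)−(16, 7)]
   so B = (13, 14)
3. C_x = 10  [C = 2·N−B = 2·(23/2, 12)−(13, 14)]
4. C_y = 10  [C = 2·N−B = 2·(23/2, 12)−(13, 14)]
   so C = (10, 10)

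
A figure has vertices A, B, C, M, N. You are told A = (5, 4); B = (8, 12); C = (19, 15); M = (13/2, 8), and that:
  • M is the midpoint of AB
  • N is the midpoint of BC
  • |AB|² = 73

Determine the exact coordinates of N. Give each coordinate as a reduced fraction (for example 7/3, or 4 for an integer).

N = (27/2, 27/2)

1. N_x = 27/2  [2·N = B+C = (8, 12)+(19, 15)]
2. N_y = 27/2  [2·N = B+C = (8, 12)+(19, 15)]
   so N = (27/2, 27/2)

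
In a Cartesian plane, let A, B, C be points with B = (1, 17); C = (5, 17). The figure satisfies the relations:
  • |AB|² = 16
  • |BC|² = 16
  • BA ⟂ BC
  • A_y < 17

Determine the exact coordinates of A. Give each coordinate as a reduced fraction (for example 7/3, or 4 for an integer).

A = (1, 13)

1. A_x = 1  [[BA ⟂ BC ⇒ 4x-4=0] ∩ [|A−(1, 17)|²=16]]
2. A_y = 13  [[BA ⟂ BC ⇒ 4x-4=0] ∩ [|A−(1, 17)|²=16]]
   so A = (1, 13)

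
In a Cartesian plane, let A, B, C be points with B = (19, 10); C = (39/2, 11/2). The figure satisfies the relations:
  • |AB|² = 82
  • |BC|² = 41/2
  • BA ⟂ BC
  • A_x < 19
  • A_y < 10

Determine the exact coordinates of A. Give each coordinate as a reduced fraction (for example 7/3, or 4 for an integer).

1. A_x = 10  [[BA ⟂ BC ⇒ 1/2x-9/2y+71/2=0] ∩ [|A−(19, 10)|²=82]]
2. A_y = 9  [[BA ⟂ BC ⇒ 1/2x-9/2y+71/2=0] ∩ [|A−(19, 10)|²=82]]
   so A = (10, 9)

A = (10, 9)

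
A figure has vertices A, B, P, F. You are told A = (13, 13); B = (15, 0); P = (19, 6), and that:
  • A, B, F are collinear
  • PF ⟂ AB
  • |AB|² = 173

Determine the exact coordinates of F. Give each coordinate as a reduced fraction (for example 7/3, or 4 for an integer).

F = (2455/173, 910/173)

1. F_x = 2455/173  [[A, B, F are collinear ⇒ 13x+2y-195=0] ∩ [PF ⟂ AB ⇒ 2x-13y+40=0]]
2. F_y = 910/173  [[A, B, F are collinear ⇒ 13x+2y-195=0] ∩ [PF ⟂ AB ⇒ 2x-13y+40=0]]
   so F = (2455/173, 910/173)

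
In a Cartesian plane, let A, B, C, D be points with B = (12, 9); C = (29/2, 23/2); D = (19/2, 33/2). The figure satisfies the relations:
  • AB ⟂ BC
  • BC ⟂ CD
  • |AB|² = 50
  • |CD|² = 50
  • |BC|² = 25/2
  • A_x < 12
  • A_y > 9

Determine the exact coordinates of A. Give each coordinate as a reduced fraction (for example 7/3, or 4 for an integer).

1. A_x = 7  [[AB ⟂ BC ⇒ -5/2x-5/2y+105/2=0] ∩ [|A−(12, 9)|²=50]]
2. A_y = 14  [[AB ⟂ BC ⇒ -5/2x-5/2y+105/2=0] ∩ [|A−(12, 9)|²=50]]
   so A = (7, 14)

A = (7, 14)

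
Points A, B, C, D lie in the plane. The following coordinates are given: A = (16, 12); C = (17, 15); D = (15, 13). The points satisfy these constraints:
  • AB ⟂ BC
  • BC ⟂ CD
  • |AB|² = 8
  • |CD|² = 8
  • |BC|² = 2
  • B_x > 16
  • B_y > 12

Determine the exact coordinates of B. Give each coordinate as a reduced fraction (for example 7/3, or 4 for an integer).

1. B_x = 18  [[BC ⟂ CD ⇒ 2x+2y-64=0] ∩ [|B−(16, 12)|²=8]]
2. B_y = 14  [[BC ⟂ CD ⇒ 2x+2y-64=0] ∩ [|B−(16, 12)|²=8]]
   so B = (18, 14)

B = (18, 14)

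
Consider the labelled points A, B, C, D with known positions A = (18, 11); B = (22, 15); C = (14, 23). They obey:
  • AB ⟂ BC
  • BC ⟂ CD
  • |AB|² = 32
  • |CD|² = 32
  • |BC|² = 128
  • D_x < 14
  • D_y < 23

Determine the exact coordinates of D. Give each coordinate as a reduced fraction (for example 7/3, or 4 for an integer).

D = (10, 19)

1. D_x = 10  [[BC ⟂ CD ⇒ -8x+8y-72=0] ∩ [|D−(14, 23)|²=32]]
2. D_y = 19  [[BC ⟂ CD ⇒ -8x+8y-72=0] ∩ [|D−(14, 23)|²=32]]
   so D = (10, 19)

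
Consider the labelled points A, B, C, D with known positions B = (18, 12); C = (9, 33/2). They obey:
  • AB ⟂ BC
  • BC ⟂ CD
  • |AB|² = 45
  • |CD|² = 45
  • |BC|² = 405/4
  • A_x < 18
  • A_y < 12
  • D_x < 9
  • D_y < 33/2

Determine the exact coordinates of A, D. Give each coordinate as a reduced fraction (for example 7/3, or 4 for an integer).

A = (15, 6)
D = (6, 21/2)

1. A_x = 15  [[AB ⟂ BC ⇒ 9x-9/2y-108=0] ∩ [|A−(18, 12)|²=45]]
2. A_y = 6  [[AB ⟂ BC ⇒ 9x-9/2y-108=0] ∩ [|A−(18, 12)|²=45]]
   so A = (15, 6)
3. D_x = 6  [[BC ⟂ CD ⇒ -9x+9/2y+27/4=0] ∩ [|D−(9, 33/2)|²=45]]
4. D_y = 21/2  [[BC ⟂ CD ⇒ -9x+9/2y+27/4=0] ∩ [|D−(9, 33/2)|²=45]]
   so D = (6, 21/2)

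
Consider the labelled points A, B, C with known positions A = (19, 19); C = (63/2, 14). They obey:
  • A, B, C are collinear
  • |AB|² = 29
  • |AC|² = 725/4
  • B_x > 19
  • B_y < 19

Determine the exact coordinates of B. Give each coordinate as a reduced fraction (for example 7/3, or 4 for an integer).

1. B_x = 24  [[A, B, C are collinear ⇒ -5x-25/2y+665/2=0] ∩ [|B−(19, 19)|²=29]]
2. B_y = 17  [[A, B, C are collinear ⇒ -5x-25/2y+665/2=0] ∩ [|B−(19, 19)|²=29]]
   so B = (24, 17)

B = (24, 17)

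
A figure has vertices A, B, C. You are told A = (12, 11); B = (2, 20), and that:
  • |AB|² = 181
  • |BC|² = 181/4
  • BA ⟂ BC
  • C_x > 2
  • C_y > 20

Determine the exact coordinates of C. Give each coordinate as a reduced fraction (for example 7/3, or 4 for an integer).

C = (13/2, 25)

1. C_x = 13/2  [[BA ⟂ BC ⇒ 10x-9y+160=0] ∩ [|C−(2, 20)|²=181/4]]
2. C_y = 25  [[BA ⟂ BC ⇒ 10x-9y+160=0] ∩ [|C−(2, 20)|²=181/4]]
   so C = (13/2, 25)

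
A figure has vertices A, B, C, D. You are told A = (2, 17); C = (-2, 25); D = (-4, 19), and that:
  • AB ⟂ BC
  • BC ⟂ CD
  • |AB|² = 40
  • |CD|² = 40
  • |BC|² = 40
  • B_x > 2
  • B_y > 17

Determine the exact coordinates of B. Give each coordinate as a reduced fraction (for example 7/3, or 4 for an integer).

1. B_x = 4  [[BC ⟂ CD ⇒ 2x+6y-146=0] ∩ [|B−(2, 17)|²=40]]
2. B_y = 23  [[BC ⟂ CD ⇒ 2x+6y-146=0] ∩ [|B−(2, 17)|²=40]]
   so B = (4, 23)

B = (4, 23)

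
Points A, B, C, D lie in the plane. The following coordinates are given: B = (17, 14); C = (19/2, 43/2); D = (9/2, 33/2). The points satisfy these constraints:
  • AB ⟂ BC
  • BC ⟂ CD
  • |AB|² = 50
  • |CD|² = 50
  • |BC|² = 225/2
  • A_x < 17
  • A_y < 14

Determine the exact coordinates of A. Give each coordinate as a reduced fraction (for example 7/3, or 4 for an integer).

A = (12, 9)

1. A_x = 12  [[AB ⟂ BC ⇒ 15/2x-15/2y-45/2=0] ∩ [|A−(17, 14)|²=50]]
2. A_y = 9  [[AB ⟂ BC ⇒ 15/2x-15/2y-45/2=0] ∩ [|A−(17, 14)|²=50]]
   so A = (12, 9)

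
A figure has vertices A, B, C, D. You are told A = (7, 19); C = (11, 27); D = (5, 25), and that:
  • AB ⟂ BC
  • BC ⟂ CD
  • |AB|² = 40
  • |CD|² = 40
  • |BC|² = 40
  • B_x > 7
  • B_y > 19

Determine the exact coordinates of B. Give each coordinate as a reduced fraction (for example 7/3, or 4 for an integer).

B = (13, 21)

1. B_x = 13  [[BC ⟂ CD ⇒ 6x+2y-120=0] ∩ [|B−(7, 19)|²=40]]
2. B_y = 21  [[BC ⟂ CD ⇒ 6x+2y-120=0] ∩ [|B−(7, 19)|²=40]]
   so B = (13, 21)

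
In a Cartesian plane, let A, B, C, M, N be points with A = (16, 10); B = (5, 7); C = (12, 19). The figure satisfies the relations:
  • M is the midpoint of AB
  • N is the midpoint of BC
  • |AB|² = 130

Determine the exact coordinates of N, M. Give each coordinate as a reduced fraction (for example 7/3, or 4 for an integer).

N = (17/2, 13)
M = (21/2, 17/2)

1. M_x = 21/2  [2·M = A+B = (16, 10)+(5, 7)]
2. M_y = 17/2  [2·M = A+B = (16, 10)+(5, 7)]
   so M = (21/2, 17/2)
3. N_x = 17/2  [2·N = B+C = (5, 7)+(12, 19)]
4. N_y = 13  [2·N = B+C = (5, 7)+(12, 19)]
   so N = (17/2, 13)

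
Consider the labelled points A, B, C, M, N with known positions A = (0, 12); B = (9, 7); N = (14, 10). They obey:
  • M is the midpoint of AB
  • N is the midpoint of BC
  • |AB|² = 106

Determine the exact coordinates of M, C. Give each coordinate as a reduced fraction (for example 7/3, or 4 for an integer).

1. M_x = 9/2  [2·M = A+B = (0, 12)+(9, 7)]
2. M_y = 19/2  [2·M = A+B = (0, 12)+(9, 7)]
   so M = (9/2, 19/2)
3. C_x = 19  [C = 2·N−B = 2·(14, 10)−(9, 7)]
4. C_y = 13  [C = 2·N−B = 2·(14, 10)−(9, 7)]
   so C = (19, 13)

M = (9/2, 19/2)
C = (19, 13)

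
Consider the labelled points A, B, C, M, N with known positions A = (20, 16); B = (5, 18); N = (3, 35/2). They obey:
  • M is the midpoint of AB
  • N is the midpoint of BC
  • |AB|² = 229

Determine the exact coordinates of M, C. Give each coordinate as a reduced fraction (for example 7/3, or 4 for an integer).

M = (25/2, 17)
C = (1, 17)

1. M_x = 25/2  [2·M = A+B = (20, 16)+(5, 18)]
2. M_y = 17  [2·M = A+B = (20, 16)+(5, 18)]
   so M = (25/2, 17)
3. C_x = 1  [C = 2·N−B = 2·(3, 35/2)−(5, 18)]
4. C_y = 17  [C = 2·N−B = 2·(3, 35/2)−(5, 18)]
   so C = (1, 17)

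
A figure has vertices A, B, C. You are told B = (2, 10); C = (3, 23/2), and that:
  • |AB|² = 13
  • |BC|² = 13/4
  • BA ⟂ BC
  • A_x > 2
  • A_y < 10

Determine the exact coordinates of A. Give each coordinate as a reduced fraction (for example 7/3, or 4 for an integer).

1. A_x = 5  [[BA ⟂ BC ⇒ 1x+3/2y-17=0] ∩ [|A−(2, 10)|²=13]]
2. A_y = 8  [[BA ⟂ BC ⇒ 1x+3/2y-17=0] ∩ [|A−(2, 10)|²=13]]
   so A = (5, 8)

A = (5, 8)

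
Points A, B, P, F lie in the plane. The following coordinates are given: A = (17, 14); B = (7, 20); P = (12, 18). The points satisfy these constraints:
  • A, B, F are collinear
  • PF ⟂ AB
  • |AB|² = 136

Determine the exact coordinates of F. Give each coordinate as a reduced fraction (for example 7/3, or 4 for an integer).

1. F_x = 393/34  [[A, B, F are collinear ⇒ -6x-10y+242=0] ∩ [PF ⟂ AB ⇒ -10x+6y+12=0]]
2. F_y = 587/34  [[A, B, F are collinear ⇒ -6x-10y+242=0] ∩ [PF ⟂ AB ⇒ -10x+6y+12=0]]
   so F = (393/34, 587/34)

F = (393/34, 587/34)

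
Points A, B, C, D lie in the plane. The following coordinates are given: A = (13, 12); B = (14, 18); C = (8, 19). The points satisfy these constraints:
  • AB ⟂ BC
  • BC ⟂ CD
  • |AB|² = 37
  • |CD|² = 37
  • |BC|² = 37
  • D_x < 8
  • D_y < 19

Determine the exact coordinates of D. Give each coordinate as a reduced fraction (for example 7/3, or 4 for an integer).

D = (7, 13)

1. D_x = 7  [[BC ⟂ CD ⇒ -6x+1y+29=0] ∩ [|D−(8, 19)|²=37]]
2. D_y = 13  [[BC ⟂ CD ⇒ -6x+1y+29=0] ∩ [|D−(8, 19)|²=37]]
   so D = (7, 13)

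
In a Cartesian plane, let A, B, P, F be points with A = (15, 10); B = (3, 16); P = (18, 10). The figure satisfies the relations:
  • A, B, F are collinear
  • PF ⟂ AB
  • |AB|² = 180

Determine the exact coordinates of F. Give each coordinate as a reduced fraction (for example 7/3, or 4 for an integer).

F = (87/5, 44/5)

1. F_x = 87/5  [[A, B, F are collinear ⇒ -6x-12y+210=0] ∩ [PF ⟂ AB ⇒ -12x+6y+156=0]]
2. F_y = 44/5  [[A, B, F are collinear ⇒ -6x-12y+210=0] ∩ [PF ⟂ AB ⇒ -12x+6y+156=0]]
   so F = (87/5, 44/5)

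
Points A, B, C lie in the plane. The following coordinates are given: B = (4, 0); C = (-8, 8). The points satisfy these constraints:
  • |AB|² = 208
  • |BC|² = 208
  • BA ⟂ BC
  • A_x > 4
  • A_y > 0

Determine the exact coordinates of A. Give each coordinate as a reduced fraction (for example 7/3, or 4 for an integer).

1. A_x = 12  [[BA ⟂ BC ⇒ -12x+8y+48=0] ∩ [|A−(4, 0)|²=208]]
2. A_y = 12  [[BA ⟂ BC ⇒ -12x+8y+48=0] ∩ [|A−(4, 0)|²=208]]
   so A = (12, 12)

A = (12, 12)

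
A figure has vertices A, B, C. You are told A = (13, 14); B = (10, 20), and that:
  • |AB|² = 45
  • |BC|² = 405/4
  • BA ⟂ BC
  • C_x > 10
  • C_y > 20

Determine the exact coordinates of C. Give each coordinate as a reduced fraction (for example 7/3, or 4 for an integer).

C = (19, 49/2)

1. C_x = 19  [[BA ⟂ BC ⇒ 3x-6y+90=0] ∩ [|C−(10, 20)|²=405/4]]
2. C_y = 49/2  [[BA ⟂ BC ⇒ 3x-6y+90=0] ∩ [|C−(10, 20)|²=405/4]]
   so C = (19, 49/2)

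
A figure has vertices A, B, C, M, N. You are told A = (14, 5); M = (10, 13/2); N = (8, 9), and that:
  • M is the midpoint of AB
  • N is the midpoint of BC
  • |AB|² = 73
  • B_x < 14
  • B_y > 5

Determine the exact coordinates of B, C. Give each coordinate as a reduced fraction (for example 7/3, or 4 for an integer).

B = (6, 8)
C = (10, 10)

1. B_x = 6  [B = 2·M−A = 2·(10, 13/2)−(14, 5)]
2. B_y = 8  [B = 2·M−A = 2·(10, 13/2)−(14, 5)]
   so B = (6, 8)
3. C_x = 10  [C = 2·N−B = 2·(8, 9)−(6, 8)]
4. C_y = 10  [C = 2·N−B = 2·(8, 9)−(6, 8)]
   so C = (10, 10)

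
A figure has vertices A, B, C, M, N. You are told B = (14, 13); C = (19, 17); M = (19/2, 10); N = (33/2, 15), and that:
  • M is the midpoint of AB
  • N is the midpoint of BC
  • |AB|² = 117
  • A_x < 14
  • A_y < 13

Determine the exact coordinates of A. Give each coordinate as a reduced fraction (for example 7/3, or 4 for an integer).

1. A_x = 5  [A = 2·M−B = 2·(19/2, 10)−(14, 13)]
2. A_y = 7  [A = 2·M−B = 2·(19/2, 10)−(14, 13)]
   so A = (5, 7)

A = (5, 7)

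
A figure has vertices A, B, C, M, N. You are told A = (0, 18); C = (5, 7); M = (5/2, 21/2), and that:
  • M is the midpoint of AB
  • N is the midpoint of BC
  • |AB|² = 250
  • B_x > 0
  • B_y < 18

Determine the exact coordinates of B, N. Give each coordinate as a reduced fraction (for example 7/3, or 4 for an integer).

B = (5, 3)
N = (5, 5)

1. B_x = 5  [B = 2·M−A = 2·(5/2, 21/2)−(0, 18)]
2. B_y = 3  [B = 2·M−A = 2·(5/2, 21/2)−(0, 18)]
   so B = (5, 3)
3. N_x = 5  [2·N = B+C = (5, 3)+(5, 7)]
4. N_y = 5  [2·N = B+C = (5, 3)+(5, 7)]
   so N = (5, 5)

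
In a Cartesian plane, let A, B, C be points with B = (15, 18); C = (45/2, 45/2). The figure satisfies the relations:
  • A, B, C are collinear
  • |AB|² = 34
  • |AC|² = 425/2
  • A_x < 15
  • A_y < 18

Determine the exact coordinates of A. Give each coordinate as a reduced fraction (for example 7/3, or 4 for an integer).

1. A_x = 10  [[A, B, C are collinear ⇒ -9/2x+15/2y-135/2=0] ∩ [|A−(15, 18)|²=34]]
2. A_y = 15  [[A, B, C are collinear ⇒ -9/2x+15/2y-135/2=0] ∩ [|A−(15, 18)|²=34]]
   so A = (10, 15)

A = (10, 15)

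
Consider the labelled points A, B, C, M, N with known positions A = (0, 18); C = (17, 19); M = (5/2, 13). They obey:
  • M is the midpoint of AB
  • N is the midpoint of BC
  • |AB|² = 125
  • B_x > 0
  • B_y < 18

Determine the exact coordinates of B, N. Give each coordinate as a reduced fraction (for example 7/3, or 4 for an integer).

1. B_x = 5  [B = 2·M−A = 2·(5/2, 13)−(0, 18)]
2. B_y = 8  [B = 2·M−A = 2·(5/2, 13)−(0, 18)]
   so B = (5, 8)
3. N_x = 11  [2·N = B+C = (5, 8)+(17, 19)]
4. N_y = 27/2  [2·N = B+C = (5, 8)+(17, 19)]
   so N = (11, 27/2)

B = (5, 8)
N = (11, 27/2)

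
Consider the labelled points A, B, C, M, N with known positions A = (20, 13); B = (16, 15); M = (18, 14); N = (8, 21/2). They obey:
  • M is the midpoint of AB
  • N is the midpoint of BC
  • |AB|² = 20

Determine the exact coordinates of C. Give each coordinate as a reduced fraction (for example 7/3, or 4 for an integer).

1. C_x = 0  [C = 2·N−B = 2·(8, 21/2)−(16, 15)]
2. C_y = 6  [C = 2·N−B = 2·(8, 21/2)−(16, 15)]
   so C = (0, 6)

C = (0, 6)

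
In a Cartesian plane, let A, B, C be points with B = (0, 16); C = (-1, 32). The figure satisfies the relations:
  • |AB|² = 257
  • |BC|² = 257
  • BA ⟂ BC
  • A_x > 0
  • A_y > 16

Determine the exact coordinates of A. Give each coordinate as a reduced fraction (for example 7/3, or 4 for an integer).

A = (16, 17)

1. A_x = 16  [[BA ⟂ BC ⇒ -1x+16y-256=0] ∩ [|A−(0, 16)|²=257]]
2. A_y = 17  [[BA ⟂ BC ⇒ -1x+16y-256=0] ∩ [|A−(0, 16)|²=257]]
   so A = (16, 17)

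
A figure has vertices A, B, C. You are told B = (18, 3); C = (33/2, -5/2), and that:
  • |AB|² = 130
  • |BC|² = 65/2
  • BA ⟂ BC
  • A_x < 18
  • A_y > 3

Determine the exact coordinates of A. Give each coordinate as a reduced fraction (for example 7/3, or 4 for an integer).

1. A_x = 7  [[BA ⟂ BC ⇒ -3/2x-11/2y+87/2=0] ∩ [|A−(18, 3)|²=130]]
2. A_y = 6  [[BA ⟂ BC ⇒ -3/2x-11/2y+87/2=0] ∩ [|A−(18, 3)|²=130]]
   so A = (7, 6)

A = (7, 6)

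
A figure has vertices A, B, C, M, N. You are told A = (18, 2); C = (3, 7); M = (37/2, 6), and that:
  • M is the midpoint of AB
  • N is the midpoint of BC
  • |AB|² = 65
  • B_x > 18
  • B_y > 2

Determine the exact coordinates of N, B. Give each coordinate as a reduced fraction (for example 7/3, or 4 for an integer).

1. B_x = 19  [B = 2·M−A = 2·(37/2, 6)−(18, 2)]
2. B_y = 10  [B = 2·M−A = 2·(37/2, 6)−(18, 2)]
   so B = (19, 10)
3. N_x = 11  [2·N = B+C = (19, 10)+(3, 7)]
4. N_y = 17/2  [2·N = B+C = (19, 10)+(3, 7)]
   so N = (11, 17/2)

N = (11, 17/2)
B = (19, 10)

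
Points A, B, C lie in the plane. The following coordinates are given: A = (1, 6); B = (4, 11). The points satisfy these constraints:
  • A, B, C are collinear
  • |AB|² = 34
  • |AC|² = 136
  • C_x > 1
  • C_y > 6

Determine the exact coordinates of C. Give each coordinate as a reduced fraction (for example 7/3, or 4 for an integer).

C = (7, 16)

1. C_x = 7  [[A, B, C are collinear ⇒ -5x+3y-13=0] ∩ [|C−(1, 6)|²=136]]
2. C_y = 16  [[A, B, C are collinear ⇒ -5x+3y-13=0] ∩ [|C−(1, 6)|²=136]]
   so C = (7, 16)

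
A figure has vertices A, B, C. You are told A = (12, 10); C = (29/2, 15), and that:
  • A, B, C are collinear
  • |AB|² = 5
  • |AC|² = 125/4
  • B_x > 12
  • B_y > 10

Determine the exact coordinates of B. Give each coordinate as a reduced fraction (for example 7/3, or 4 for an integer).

1. B_x = 13  [[A, B, C are collinear ⇒ 5x-5/2y-35=0] ∩ [|B−(12, 10)|²=5]]
2. B_y = 12  [[A, B, C are collinear ⇒ 5x-5/2y-35=0] ∩ [|B−(12, 10)|²=5]]
   so B = (13, 12)

B = (13, 12)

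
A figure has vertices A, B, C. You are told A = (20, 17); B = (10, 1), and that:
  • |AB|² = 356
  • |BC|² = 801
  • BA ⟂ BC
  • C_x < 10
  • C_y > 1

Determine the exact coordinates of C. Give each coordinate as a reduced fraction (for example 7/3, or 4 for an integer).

1. C_x = -14  [[BA ⟂ BC ⇒ 10x+16y-116=0] ∩ [|C−(10, 1)|²=801]]
2. C_y = 16  [[BA ⟂ BC ⇒ 10x+16y-116=0] ∩ [|C−(10, 1)|²=801]]
   so C = (-14, 16)

C = (-14, 16)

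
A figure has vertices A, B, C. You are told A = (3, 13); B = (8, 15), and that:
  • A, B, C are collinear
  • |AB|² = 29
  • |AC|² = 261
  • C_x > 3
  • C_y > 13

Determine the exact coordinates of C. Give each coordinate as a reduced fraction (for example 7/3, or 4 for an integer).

C = (18, 19)

1. C_x = 18  [[A, B, C are collinear ⇒ -2x+5y-59=0] ∩ [|C−(3, 13)|²=261]]
2. C_y = 19  [[A, B, C are collinear ⇒ -2x+5y-59=0] ∩ [|C−(3, 13)|²=261]]
   so C = (18, 19)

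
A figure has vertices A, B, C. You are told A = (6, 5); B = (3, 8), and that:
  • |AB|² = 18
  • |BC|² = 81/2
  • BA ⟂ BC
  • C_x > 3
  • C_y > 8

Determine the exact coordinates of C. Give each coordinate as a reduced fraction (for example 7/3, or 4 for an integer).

C = (15/2, 25/2)

1. C_x = 15/2  [[BA ⟂ BC ⇒ 3x-3y+15=0] ∩ [|C−(3, 8)|²=81/2]]
2. C_y = 25/2  [[BA ⟂ BC ⇒ 3x-3y+15=0] ∩ [|C−(3, 8)|²=81/2]]
   so C = (15/2, 25/2)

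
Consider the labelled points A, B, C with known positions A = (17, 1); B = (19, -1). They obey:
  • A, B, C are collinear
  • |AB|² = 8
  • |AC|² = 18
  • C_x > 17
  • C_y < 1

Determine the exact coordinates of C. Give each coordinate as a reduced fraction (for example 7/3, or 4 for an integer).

C = (20, -2)

1. C_x = 20  [[A, B, C are collinear ⇒ 2x+2y-36=0] ∩ [|C−(17, 1)|²=18]]
2. C_y = -2  [[A, B, C are collinear ⇒ 2x+2y-36=0] ∩ [|C−(17, 1)|²=18]]
   so C = (20, -2)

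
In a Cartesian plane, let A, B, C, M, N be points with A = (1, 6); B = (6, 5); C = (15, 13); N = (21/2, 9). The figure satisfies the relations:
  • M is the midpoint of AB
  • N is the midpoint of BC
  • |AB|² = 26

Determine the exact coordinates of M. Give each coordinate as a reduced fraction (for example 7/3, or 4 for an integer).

M = (7/2, 11/2)

1. M_x = 7/2  [2·M = A+B = (1, 6)+(6, 5)]
2. M_y = 11/2  [2·M = A+B = (1, 6)+(6, 5)]
   so M = (7/2, 11/2)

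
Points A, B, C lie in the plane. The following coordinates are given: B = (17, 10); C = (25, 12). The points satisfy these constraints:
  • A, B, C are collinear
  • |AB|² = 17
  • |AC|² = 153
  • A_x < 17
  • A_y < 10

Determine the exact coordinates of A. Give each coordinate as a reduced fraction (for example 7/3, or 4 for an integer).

1. A_x = 13  [[A, B, C are collinear ⇒ -2x+8y-46=0] ∩ [|A−(17, 10)|²=17]]
2. A_y = 9  [[A, B, C are collinear ⇒ -2x+8y-46=0] ∩ [|A−(17, 10)|²=17]]
   so A = (13, 9)

A = (13, 9)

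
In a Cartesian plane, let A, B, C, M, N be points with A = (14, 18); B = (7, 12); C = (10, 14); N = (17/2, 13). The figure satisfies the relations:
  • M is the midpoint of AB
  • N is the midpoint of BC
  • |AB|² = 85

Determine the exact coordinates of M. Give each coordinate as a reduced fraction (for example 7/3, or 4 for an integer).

M = (21/2, 15)

1. M_x = 21/2  [2·M = A+B = (14, 18)+(7, 12)]
2. M_y = 15  [2·M = A+B = (14, 18)+(7, 12)]
   so M = (21/2, 15)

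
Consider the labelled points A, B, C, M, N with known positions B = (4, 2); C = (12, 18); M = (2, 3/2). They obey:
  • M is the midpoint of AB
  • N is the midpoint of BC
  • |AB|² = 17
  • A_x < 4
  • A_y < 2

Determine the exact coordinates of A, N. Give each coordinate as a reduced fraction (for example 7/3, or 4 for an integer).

A = (0, 1)
N = (8, 10)

1. A_x = 0  [A = 2·M−B = 2·(2, 3/2)−(4, 2)]
2. A_y = 1  [A = 2·M−B = 2·(2, 3/2)−(4, 2)]
   so A = (0, 1)
3. N_x = 8  [2·N = B+C = (4, 2)+(12, 18)]
4. N_y = 10  [2·N = B+C = (4, 2)+(12, 18)]
   so N = (8, 10)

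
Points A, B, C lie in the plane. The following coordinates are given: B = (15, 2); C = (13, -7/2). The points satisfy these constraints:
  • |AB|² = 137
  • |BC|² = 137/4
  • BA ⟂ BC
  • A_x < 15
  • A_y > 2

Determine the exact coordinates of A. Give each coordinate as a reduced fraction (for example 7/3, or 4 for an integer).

A = (4, 6)

1. A_x = 4  [[BA ⟂ BC ⇒ -2x-11/2y+41=0] ∩ [|A−(15, 2)|²=137]]
2. A_y = 6  [[BA ⟂ BC ⇒ -2x-11/2y+41=0] ∩ [|A−(15, 2)|²=137]]
   so A = (4, 6)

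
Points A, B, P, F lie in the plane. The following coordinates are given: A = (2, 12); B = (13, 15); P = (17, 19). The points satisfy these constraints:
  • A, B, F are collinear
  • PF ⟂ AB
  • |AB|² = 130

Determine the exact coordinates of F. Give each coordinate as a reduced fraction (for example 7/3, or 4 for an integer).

F = (1153/65, 1059/65)

1. F_x = 1153/65  [[A, B, F are collinear ⇒ -3x+11y-126=0] ∩ [PF ⟂ AB ⇒ 11x+3y-244=0]]
2. F_y = 1059/65  [[A, B, F are collinear ⇒ -3x+11y-126=0] ∩ [PF ⟂ AB ⇒ 11x+3y-244=0]]
   so F = (1153/65, 1059/65)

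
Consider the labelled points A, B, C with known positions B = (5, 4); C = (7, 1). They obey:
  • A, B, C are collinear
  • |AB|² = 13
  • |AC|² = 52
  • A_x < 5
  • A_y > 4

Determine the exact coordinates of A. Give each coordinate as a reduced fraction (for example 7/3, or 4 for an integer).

A = (3, 7)

1. A_x = 3  [[A, B, C are collinear ⇒ 3x+2y-23=0] ∩ [|A−(5, 4)|²=13]]
2. A_y = 7  [[A, B, C are collinear ⇒ 3x+2y-23=0] ∩ [|A−(5, 4)|²=13]]
   so A = (3, 7)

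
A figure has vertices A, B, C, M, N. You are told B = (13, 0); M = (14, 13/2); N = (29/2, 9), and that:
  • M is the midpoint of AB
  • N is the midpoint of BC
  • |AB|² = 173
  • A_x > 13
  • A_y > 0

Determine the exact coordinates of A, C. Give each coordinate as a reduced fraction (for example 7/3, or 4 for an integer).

A = (15, 13)
C = (16, 18)

1. A_x = 15  [A = 2·M−B = 2·(14, 13/2)−(13, 0)]
2. A_y = 13  [A = 2·M−B = 2·(14, 13/2)−(13, 0)]
   so A = (15, 13)
3. C_x = 16  [C = 2·N−B = 2·(29/2, 9)−(13, 0)]
4. C_y = 18  [C = 2·N−B = 2·(29/2, 9)−(13, 0)]
   so C = (16, 18)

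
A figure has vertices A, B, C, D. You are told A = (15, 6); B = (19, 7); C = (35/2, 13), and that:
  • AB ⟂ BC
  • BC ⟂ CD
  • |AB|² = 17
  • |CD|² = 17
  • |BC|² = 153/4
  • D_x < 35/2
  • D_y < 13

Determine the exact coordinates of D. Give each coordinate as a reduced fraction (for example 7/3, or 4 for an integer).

D = (27/2, 12)

1. D_x = 27/2  [[BC ⟂ CD ⇒ -3/2x+6y-207/4=0] ∩ [|D−(35/2, 13)|²=17]]
2. D_y = 12  [[BC ⟂ CD ⇒ -3/2x+6y-207/4=0] ∩ [|D−(35/2, 13)|²=17]]
   so D = (27/2, 12)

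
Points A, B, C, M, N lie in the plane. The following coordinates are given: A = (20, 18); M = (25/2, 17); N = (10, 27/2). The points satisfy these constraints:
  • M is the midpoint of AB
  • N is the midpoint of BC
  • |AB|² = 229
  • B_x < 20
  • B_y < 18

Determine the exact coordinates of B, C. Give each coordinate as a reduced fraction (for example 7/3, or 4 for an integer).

B = (5, 16)
C = (15, 11)

1. B_x = 5  [B = 2·M−A = 2·(25/2, 17)−(20, 18)]
2. B_y = 16  [B = 2·M−A = 2·(25/2, 17)−(20, 18)]
   so B = (5, 16)
3. C_x = 15  [C = 2·N−B = 2·(10, 27/2)−(5, 16)]
4. C_y = 11  [C = 2·N−B = 2·(10, 27/2)−(5, 16)]
   so C = (15, 11)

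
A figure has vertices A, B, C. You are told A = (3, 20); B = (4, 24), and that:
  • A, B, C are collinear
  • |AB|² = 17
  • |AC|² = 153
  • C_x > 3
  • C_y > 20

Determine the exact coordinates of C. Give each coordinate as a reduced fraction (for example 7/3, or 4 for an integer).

1. C_x = 6  [[A, B, C are collinear ⇒ -4x+1y-8=0] ∩ [|C−(3, 20)|²=153]]
2. C_y = 32  [[A, B, C are collinear ⇒ -4x+1y-8=0] ∩ [|C−(3, 20)|²=153]]
   so C = (6, 32)

C = (6, 32)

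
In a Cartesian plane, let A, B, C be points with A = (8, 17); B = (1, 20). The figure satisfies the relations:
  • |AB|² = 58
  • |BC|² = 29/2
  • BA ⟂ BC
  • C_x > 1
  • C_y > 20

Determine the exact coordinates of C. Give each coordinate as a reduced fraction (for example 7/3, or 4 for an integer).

1. C_x = 5/2  [[BA ⟂ BC ⇒ 7x-3y+53=0] ∩ [|C−(1, 20)|²=29/2]]
2. C_y = 47/2  [[BA ⟂ BC ⇒ 7x-3y+53=0] ∩ [|C−(1, 20)|²=29/2]]
   so C = (5/2, 47/2)

C = (5/2, 47/2)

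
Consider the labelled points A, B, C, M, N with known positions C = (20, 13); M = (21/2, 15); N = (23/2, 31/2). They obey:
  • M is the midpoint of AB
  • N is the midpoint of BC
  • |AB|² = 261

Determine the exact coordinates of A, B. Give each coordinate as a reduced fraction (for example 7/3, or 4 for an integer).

1. B_x = 3  [B = 2·N−C = 2·(23/2, 31/2)−(20, 13)]
2. B_y = 18  [B = 2·N−C = 2·(23/2, 31/2)−(20, 13)]
   so B = (3, 18)
3. A_x = 18  [A = 2·M−B = 2·(21/2, 15)−(3, 18)]
4. A_y = 12  [A = 2·M−B = 2·(21/2, 15)−(3, 18)]
   so A = (18, 12)

A = (18, 12)
B = (3, 18)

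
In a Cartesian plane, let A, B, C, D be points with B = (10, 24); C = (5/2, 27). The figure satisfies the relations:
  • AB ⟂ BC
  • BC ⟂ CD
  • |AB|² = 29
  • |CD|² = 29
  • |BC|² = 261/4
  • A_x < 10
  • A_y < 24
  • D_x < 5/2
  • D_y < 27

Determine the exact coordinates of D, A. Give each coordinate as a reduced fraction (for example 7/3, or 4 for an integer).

D = (1/2, 22)
A = (8, 19)

1. D_x = 1/2  [[BC ⟂ CD ⇒ -15/2x+3y-249/4=0] ∩ [|D−(5/2, 27)|²=29]]
2. D_y = 22  [[BC ⟂ CD ⇒ -15/2x+3y-249/4=0] ∩ [|D−(5/2, 27)|²=29]]
   so D = (1/2, 22)
3. A_x = 8  [[AB ⟂ BC ⇒ 15/2x-3y-3=0] ∩ [|A−(10, 24)|²=29]]
4. A_y = 19  [[AB ⟂ BC ⇒ 15/2x-3y-3=0] ∩ [|A−(10, 24)|²=29]]
   so A = (8, 19)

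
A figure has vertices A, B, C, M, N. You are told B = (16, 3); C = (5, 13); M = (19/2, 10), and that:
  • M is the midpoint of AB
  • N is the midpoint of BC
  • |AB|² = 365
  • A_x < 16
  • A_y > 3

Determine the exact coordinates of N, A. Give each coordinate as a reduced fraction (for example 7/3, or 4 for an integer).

1. A_x = 3  [A = 2·M−B = 2·(19/2, 10)−(16, 3)]
2. A_y = 17  [A = 2·M−B = 2·(19/2, 10)−(16, 3)]
   so A = (3, 17)
3. N_x = 21/2  [2·N = B+C = (16, 3)+(5, 13)]
4. N_y = 8  [2·N = B+C = (16, 3)+(5, 13)]
   so N = (21/2, 8)

N = (21/2, 8)
A = (3, 17)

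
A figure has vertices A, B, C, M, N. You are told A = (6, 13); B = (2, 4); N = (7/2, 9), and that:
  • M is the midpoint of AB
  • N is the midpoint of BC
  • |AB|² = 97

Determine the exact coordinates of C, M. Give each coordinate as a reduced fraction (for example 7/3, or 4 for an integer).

C = (5, 14)
M = (4, 17/2)

1. M_x = 4  [2·M = A+B = (6, 13)+(2, 4)]
2. M_y = 17/2  [2·M = A+B = (6, 13)+(2, 4)]
   so M = (4, 17/2)
3. C_x = 5  [C = 2·N−B = 2·(7/2, 9)−(2, 4)]
4. C_y = 14  [C = 2·N−B = 2·(7/2, 9)−(2, 4)]
   so C = (5, 14)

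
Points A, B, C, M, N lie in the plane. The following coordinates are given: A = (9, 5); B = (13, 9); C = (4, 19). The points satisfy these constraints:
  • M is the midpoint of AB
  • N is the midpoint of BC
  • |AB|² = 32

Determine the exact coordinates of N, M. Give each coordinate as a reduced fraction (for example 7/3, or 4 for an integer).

1. M_x = 11  [2·M = A+B = (9, 5)+(13, 9)]
2. M_y = 7  [2·M = A+B = (9, 5)+(13, 9)]
   so M = (11, 7)
3. N_x = 17/2  [2·N = B+C = (13, 9)+(4, 19)]
4. N_y = 14  [2·N = B+C = (13, 9)+(4, 19)]
   so N = (17/2, 14)

N = (17/2, 14)
M = (11, 7)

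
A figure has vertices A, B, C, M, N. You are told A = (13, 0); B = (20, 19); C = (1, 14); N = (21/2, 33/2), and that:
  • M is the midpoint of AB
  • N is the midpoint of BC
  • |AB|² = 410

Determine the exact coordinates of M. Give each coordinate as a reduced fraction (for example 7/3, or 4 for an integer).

1. M_x = 33/2  [2·M = A+B = (13, 0)+(20, 19)]
2. M_y = 19/2  [2·M = A+B = (13, 0)+(20, 19)]
   so M = (33/2, 19/2)

M = (33/2, 19/2)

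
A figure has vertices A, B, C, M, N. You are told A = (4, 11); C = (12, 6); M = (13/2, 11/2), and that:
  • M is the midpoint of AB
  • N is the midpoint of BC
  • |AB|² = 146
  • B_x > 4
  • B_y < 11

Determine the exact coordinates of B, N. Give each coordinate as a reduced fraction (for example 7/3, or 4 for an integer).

1. B_x = 9  [B = 2·M−A = 2·(13/2, 11/2)−(4, 11)]
2. B_y = 0  [B = 2·M−A = 2·(13/2, 11/2)−(4, 11)]
   so B = (9, 0)
3. N_x = 21/2  [2·N = B+C = (9, 0)+(12, 6)]
4. N_y = 3  [2·N = B+C = (9, 0)+(12, 6)]
   so N = (21/2, 3)

B = (9, 0)
N = (21/2, 3)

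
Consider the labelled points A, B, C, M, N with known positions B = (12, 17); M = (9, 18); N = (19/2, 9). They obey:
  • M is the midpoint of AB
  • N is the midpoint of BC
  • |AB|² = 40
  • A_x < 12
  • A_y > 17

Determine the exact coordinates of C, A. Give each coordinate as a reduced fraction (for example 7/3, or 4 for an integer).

C = (7, 1)
A = (6, 19)

1. A_x = 6  [A = 2·M−B = 2·(9, 18)−(12, 17)]
2. A_y = 19  [A = 2·M−B = 2·(9, 18)−(12, 17)]
   so A = (6, 19)
3. C_x = 7  [C = 2·N−B = 2·(19/2, 9)−(12, 17)]
4. C_y = 1  [C = 2·N−B = 2·(19/2, 9)−(12, 17)]
   so C = (7, 1)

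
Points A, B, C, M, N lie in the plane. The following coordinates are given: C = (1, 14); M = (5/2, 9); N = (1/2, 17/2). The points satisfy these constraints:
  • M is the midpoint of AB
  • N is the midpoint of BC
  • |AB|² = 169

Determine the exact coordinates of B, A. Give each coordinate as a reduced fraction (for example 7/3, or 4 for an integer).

1. B_x = 0  [B = 2·N−C = 2·(1/2, 17/2)−(1, 14)]
2. B_y = 3  [B = 2·N−C = 2·(1/2, 17/2)−(1, 14)]
   so B = (0, 3)
3. A_x = 5  [A = 2·M−B = 2·(5/2, 9)−(0, 3)]
4. A_y = 15  [A = 2·M−B = 2·(5/2, 9)−(0, 3)]
   so A = (5, 15)

B = (0, 3)
A = (5, 15)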